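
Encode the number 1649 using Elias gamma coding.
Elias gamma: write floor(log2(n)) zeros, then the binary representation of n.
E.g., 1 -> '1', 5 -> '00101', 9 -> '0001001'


num_bits = floor(log2(1649)) + 1 = 11
leading_zeros = num_bits - 1 = 10
binary(1649) = 11001110001

Elias gamma(1649) = '0000000000' + '11001110001' = 000000000011001110001 (21 bits)


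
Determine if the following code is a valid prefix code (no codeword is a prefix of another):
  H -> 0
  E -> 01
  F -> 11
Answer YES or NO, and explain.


Checking each pair (does one codeword prefix another?):
  H='0' vs E='01': prefix -- VIOLATION

NO -- this is NOT a valid prefix code. H (0) is a prefix of E (01).


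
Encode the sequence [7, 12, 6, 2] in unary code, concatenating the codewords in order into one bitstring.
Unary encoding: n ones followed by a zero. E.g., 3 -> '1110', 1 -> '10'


Encode each number as n ones followed by a terminating 0:
  7 -> 11111110 (8 bits)
  12 -> 1111111111110 (13 bits)
  6 -> 1111110 (7 bits)
  2 -> 110 (3 bits)
Total length = 8 + 13 + 7 + 3 = 31 bits.

Unary([7, 12, 6, 2]) = 1111111011111111111101111110110 (31 bits)


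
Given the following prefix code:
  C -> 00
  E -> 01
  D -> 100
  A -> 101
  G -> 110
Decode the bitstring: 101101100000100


Decoding step by step:
Bits 101 -> A
Bits 101 -> A
Bits 100 -> D
Bits 00 -> C
Bits 01 -> E
Bits 00 -> C


Decoded message: AADCEC


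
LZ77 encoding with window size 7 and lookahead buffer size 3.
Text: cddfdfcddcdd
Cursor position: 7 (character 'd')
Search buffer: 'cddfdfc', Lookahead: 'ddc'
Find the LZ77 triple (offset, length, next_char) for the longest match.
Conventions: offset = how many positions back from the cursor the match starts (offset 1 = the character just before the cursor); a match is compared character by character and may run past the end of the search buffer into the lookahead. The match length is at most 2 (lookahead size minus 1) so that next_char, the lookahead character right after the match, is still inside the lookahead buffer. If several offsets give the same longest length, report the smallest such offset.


Try each offset into the search buffer:
  offset=1 (pos 6, char 'c'): match length 0
  offset=2 (pos 5, char 'f'): match length 0
  offset=3 (pos 4, char 'd'): match length 1
  offset=4 (pos 3, char 'f'): match length 0
  offset=5 (pos 2, char 'd'): match length 1
  offset=6 (pos 1, char 'd'): match length 2
  offset=7 (pos 0, char 'c'): match length 0
Longest match has length 2 at offset 6.
next_char = character at position 7 + 2 = 9 -> 'c'

Best match: offset=6, length=2 (matching 'dd' starting at position 1)
LZ77 triple: (6, 2, 'c')


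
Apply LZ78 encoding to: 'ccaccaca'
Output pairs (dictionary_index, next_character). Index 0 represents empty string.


LZ78 encoding steps:
Dictionary: {0: ''}
Step 1: w='' (idx 0), next='c' -> output (0, 'c'), add 'c' as idx 1
Step 2: w='c' (idx 1), next='a' -> output (1, 'a'), add 'ca' as idx 2
Step 3: w='c' (idx 1), next='c' -> output (1, 'c'), add 'cc' as idx 3
Step 4: w='' (idx 0), next='a' -> output (0, 'a'), add 'a' as idx 4
Step 5: w='ca' (idx 2), end of input -> output (2, '')


Encoded: [(0, 'c'), (1, 'a'), (1, 'c'), (0, 'a'), (2, '')]


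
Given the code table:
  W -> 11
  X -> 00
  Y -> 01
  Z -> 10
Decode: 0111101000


Decoding:
01 -> Y
11 -> W
10 -> Z
10 -> Z
00 -> X


Result: YWZZX


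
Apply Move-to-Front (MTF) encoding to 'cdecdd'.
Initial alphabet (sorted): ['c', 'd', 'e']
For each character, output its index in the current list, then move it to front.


MTF encoding:
'c': index 0 in ['c', 'd', 'e'] -> ['c', 'd', 'e']
'd': index 1 in ['c', 'd', 'e'] -> ['d', 'c', 'e']
'e': index 2 in ['d', 'c', 'e'] -> ['e', 'd', 'c']
'c': index 2 in ['e', 'd', 'c'] -> ['c', 'e', 'd']
'd': index 2 in ['c', 'e', 'd'] -> ['d', 'c', 'e']
'd': index 0 in ['d', 'c', 'e'] -> ['d', 'c', 'e']


Output: [0, 1, 2, 2, 2, 0]


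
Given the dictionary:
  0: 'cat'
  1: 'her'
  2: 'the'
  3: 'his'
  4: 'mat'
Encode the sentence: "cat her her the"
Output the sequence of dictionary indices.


Look up each word in the dictionary:
  'cat' -> 0
  'her' -> 1
  'her' -> 1
  'the' -> 2

Encoded: [0, 1, 1, 2]


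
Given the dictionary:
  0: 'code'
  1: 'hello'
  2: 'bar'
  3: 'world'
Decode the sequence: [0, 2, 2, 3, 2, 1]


Look up each index in the dictionary:
  0 -> 'code'
  2 -> 'bar'
  2 -> 'bar'
  3 -> 'world'
  2 -> 'bar'
  1 -> 'hello'

Decoded: "code bar bar world bar hello"


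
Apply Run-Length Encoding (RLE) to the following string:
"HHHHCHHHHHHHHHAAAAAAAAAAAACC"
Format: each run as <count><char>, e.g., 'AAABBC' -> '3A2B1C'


Scanning runs left to right:
  i=0: run of 'H' x 4 -> '4H'
  i=4: run of 'C' x 1 -> '1C'
  i=5: run of 'H' x 9 -> '9H'
  i=14: run of 'A' x 12 -> '12A'
  i=26: run of 'C' x 2 -> '2C'

RLE = 4H1C9H12A2C


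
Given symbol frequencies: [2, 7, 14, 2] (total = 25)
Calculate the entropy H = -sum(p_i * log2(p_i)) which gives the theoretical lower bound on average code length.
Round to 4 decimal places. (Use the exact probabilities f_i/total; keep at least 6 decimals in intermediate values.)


Per-symbol terms -p_i * log2(p_i) with p_i = f_i/25:
  p = 2/25 = 0.080000: log2(p) = -3.643856, -p*log2(p) = 0.291508
  p = 7/25 = 0.280000: log2(p) = -1.836501, -p*log2(p) = 0.514220
  p = 14/25 = 0.560000: log2(p) = -0.836501, -p*log2(p) = 0.468441
  p = 2/25 = 0.080000: log2(p) = -3.643856, -p*log2(p) = 0.291508
H = 0.291508 + 0.514220 + 0.468441 + 0.291508 = 1.565677

H = 1.5657 bits/symbol


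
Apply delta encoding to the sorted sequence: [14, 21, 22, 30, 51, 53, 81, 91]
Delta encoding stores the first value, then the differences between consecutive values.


First value: 14
Deltas:
  21 - 14 = 7
  22 - 21 = 1
  30 - 22 = 8
  51 - 30 = 21
  53 - 51 = 2
  81 - 53 = 28
  91 - 81 = 10


Delta encoded: [14, 7, 1, 8, 21, 2, 28, 10]


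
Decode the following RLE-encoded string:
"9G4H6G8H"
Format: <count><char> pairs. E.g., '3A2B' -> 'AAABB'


Expanding each <count><char> pair:
  9G -> 'GGGGGGGGG'
  4H -> 'HHHH'
  6G -> 'GGGGGG'
  8H -> 'HHHHHHHH'

Decoded = GGGGGGGGGHHHHGGGGGGHHHHHHHH


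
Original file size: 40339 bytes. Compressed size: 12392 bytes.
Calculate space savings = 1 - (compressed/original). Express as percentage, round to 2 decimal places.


ratio = compressed/original = 12392/40339 = 0.307197
savings = 1 - ratio = 1 - 0.307197 = 0.692803
as a percentage: 0.692803 * 100 = 69.28%

Space savings = 1 - 12392/40339 = 69.28%


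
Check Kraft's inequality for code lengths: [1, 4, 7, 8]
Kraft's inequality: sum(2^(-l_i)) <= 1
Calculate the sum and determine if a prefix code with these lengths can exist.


Sum = 2^(-1) + 2^(-4) + 2^(-7) + 2^(-8)
    = 0.5 + 0.0625 + 0.0078125 + 0.00390625
    = 147/256 = 0.57421875
Since 0.57421875 <= 1, Kraft's inequality IS satisfied.
A prefix code with these lengths CAN exist.

Kraft sum = 0.57421875. Satisfied.


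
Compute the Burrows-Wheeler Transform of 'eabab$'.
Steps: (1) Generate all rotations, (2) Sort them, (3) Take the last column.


Rotations (sorted):
  0: $eabab -> last char: b
  1: ab$eab -> last char: b
  2: abab$e -> last char: e
  3: b$eaba -> last char: a
  4: bab$ea -> last char: a
  5: eabab$ -> last char: $


BWT = bbeaa$


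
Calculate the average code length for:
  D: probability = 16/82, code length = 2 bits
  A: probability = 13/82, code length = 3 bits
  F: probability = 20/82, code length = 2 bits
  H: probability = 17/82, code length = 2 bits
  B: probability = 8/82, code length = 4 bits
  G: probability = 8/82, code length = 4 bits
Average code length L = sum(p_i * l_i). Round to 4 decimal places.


Weighted contributions p_i * l_i:
  D: (16/82) * 2 = 32/82
  A: (13/82) * 3 = 39/82
  F: (20/82) * 2 = 40/82
  H: (17/82) * 2 = 34/82
  B: (8/82) * 4 = 32/82
  G: (8/82) * 4 = 32/82
Sum = (32 + 39 + 40 + 34 + 32 + 32)/82 = 209/82

L = 209/82 = 2.5488 bits/symbol


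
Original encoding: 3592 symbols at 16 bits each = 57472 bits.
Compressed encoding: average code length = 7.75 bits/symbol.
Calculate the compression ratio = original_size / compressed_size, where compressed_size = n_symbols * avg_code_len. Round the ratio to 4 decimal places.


original_size = n_symbols * orig_bits = 3592 * 16 = 57472 bits
compressed_size = n_symbols * avg_code_len = 3592 * 7.75 = 27838.0 bits
ratio = original_size / compressed_size = 57472 / 27838.0 = 2.0645

Compression ratio = 2.0645


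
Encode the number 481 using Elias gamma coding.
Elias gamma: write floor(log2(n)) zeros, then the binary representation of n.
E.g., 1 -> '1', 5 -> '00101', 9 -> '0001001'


num_bits = floor(log2(481)) + 1 = 9
leading_zeros = num_bits - 1 = 8
binary(481) = 111100001

Elias gamma(481) = '00000000' + '111100001' = 00000000111100001 (17 bits)


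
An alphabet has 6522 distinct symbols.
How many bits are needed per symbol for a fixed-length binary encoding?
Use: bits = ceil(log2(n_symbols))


log2(6522) = 12.6711
Bracket: 2^12 = 4096 < 6522 <= 2^13 = 8192
So ceil(log2(6522)) = 13

bits = ceil(log2(6522)) = ceil(12.6711) = 13 bits


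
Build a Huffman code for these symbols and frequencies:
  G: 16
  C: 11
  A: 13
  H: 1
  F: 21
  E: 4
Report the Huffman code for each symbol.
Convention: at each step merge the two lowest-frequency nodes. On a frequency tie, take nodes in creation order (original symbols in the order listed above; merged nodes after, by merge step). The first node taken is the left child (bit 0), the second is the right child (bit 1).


Huffman tree construction:
Step 1: Merge H(1) + E(4) = 5
Step 2: Merge (H+E)(5) + C(11) = 16
Step 3: Merge A(13) + G(16) = 29
Step 4: Merge ((H+E)+C)(16) + F(21) = 37
Step 5: Merge (A+G)(29) + (((H+E)+C)+F)(37) = 66
Read each symbol's code off the tree from the root (left child = 0, right child = 1).

Codes:
  G: 01 (length 2)
  C: 101 (length 3)
  A: 00 (length 2)
  H: 1000 (length 4)
  F: 11 (length 2)
  E: 1001 (length 4)
Average code length: 153/66 = 2.3182 bits/symbol


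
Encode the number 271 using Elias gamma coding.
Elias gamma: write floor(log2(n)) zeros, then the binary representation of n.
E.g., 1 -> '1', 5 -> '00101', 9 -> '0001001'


num_bits = floor(log2(271)) + 1 = 9
leading_zeros = num_bits - 1 = 8
binary(271) = 100001111

Elias gamma(271) = '00000000' + '100001111' = 00000000100001111 (17 bits)


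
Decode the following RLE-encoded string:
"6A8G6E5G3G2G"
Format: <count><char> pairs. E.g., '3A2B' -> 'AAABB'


Expanding each <count><char> pair:
  6A -> 'AAAAAA'
  8G -> 'GGGGGGGG'
  6E -> 'EEEEEE'
  5G -> 'GGGGG'
  3G -> 'GGG'
  2G -> 'GG'

Decoded = AAAAAAGGGGGGGGEEEEEEGGGGGGGGGG


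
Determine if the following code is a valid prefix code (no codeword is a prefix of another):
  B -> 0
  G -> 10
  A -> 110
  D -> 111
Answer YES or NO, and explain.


Checking each pair (does one codeword prefix another?):
  B='0' vs G='10': no prefix
  B='0' vs A='110': no prefix
  B='0' vs D='111': no prefix
  G='10' vs B='0': no prefix
  G='10' vs A='110': no prefix
  G='10' vs D='111': no prefix
  A='110' vs B='0': no prefix
  A='110' vs G='10': no prefix
  A='110' vs D='111': no prefix
  D='111' vs B='0': no prefix
  D='111' vs G='10': no prefix
  D='111' vs A='110': no prefix
No violation found over all pairs.

YES -- this is a valid prefix code. No codeword is a prefix of any other codeword.


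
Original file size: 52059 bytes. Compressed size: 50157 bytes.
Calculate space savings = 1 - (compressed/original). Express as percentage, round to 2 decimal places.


ratio = compressed/original = 50157/52059 = 0.963465
savings = 1 - ratio = 1 - 0.963465 = 0.036535
as a percentage: 0.036535 * 100 = 3.65%

Space savings = 1 - 50157/52059 = 3.65%


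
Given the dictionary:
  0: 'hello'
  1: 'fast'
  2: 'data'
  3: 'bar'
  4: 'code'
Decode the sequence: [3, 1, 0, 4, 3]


Look up each index in the dictionary:
  3 -> 'bar'
  1 -> 'fast'
  0 -> 'hello'
  4 -> 'code'
  3 -> 'bar'

Decoded: "bar fast hello code bar"


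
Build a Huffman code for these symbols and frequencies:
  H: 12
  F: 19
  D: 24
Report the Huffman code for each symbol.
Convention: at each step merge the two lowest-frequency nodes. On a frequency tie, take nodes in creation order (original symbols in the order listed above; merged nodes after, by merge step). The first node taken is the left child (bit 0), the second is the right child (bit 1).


Huffman tree construction:
Step 1: Merge H(12) + F(19) = 31
Step 2: Merge D(24) + (H+F)(31) = 55
Read each symbol's code off the tree from the root (left child = 0, right child = 1).

Codes:
  H: 10 (length 2)
  F: 11 (length 2)
  D: 0 (length 1)
Average code length: 86/55 = 1.5636 bits/symbol


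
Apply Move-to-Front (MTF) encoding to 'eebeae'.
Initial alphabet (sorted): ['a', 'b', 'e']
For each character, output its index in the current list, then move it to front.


MTF encoding:
'e': index 2 in ['a', 'b', 'e'] -> ['e', 'a', 'b']
'e': index 0 in ['e', 'a', 'b'] -> ['e', 'a', 'b']
'b': index 2 in ['e', 'a', 'b'] -> ['b', 'e', 'a']
'e': index 1 in ['b', 'e', 'a'] -> ['e', 'b', 'a']
'a': index 2 in ['e', 'b', 'a'] -> ['a', 'e', 'b']
'e': index 1 in ['a', 'e', 'b'] -> ['e', 'a', 'b']


Output: [2, 0, 2, 1, 2, 1]


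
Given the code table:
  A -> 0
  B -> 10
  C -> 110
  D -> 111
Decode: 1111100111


Decoding:
111 -> D
110 -> C
0 -> A
111 -> D


Result: DCAD


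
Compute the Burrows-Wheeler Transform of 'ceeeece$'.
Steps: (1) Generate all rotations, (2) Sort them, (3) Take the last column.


Rotations (sorted):
  0: $ceeeece -> last char: e
  1: ce$ceeee -> last char: e
  2: ceeeece$ -> last char: $
  3: e$ceeeec -> last char: c
  4: ece$ceee -> last char: e
  5: eece$cee -> last char: e
  6: eeece$ce -> last char: e
  7: eeeece$c -> last char: c


BWT = ee$ceeec


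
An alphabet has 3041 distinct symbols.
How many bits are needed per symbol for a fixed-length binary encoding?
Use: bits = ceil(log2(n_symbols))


log2(3041) = 11.5703
Bracket: 2^11 = 2048 < 3041 <= 2^12 = 4096
So ceil(log2(3041)) = 12

bits = ceil(log2(3041)) = ceil(11.5703) = 12 bits


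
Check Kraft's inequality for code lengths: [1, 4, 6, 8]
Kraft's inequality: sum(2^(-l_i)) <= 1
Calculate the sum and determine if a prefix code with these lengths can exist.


Sum = 2^(-1) + 2^(-4) + 2^(-6) + 2^(-8)
    = 0.5 + 0.0625 + 0.015625 + 0.00390625
    = 149/256 = 0.58203125
Since 0.58203125 <= 1, Kraft's inequality IS satisfied.
A prefix code with these lengths CAN exist.

Kraft sum = 0.58203125. Satisfied.


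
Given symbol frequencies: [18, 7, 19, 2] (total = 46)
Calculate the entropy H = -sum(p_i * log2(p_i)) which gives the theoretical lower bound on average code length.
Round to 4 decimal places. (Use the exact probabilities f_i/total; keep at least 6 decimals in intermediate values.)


Per-symbol terms -p_i * log2(p_i) with p_i = f_i/46:
  p = 18/46 = 0.391304: log2(p) = -1.353637, -p*log2(p) = 0.529684
  p = 7/46 = 0.152174: log2(p) = -2.716207, -p*log2(p) = 0.413336
  p = 19/46 = 0.413043: log2(p) = -1.275634, -p*log2(p) = 0.526892
  p = 2/46 = 0.043478: log2(p) = -4.523562, -p*log2(p) = 0.196677
H = 0.529684 + 0.413336 + 0.526892 + 0.196677 = 1.666589

H = 1.6666 bits/symbol


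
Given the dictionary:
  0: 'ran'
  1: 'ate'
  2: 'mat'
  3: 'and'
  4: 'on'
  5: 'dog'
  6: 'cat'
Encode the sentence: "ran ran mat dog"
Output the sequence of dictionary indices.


Look up each word in the dictionary:
  'ran' -> 0
  'ran' -> 0
  'mat' -> 2
  'dog' -> 5

Encoded: [0, 0, 2, 5]


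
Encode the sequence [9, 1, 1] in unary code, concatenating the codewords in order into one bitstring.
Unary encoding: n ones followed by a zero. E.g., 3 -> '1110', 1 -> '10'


Encode each number as n ones followed by a terminating 0:
  9 -> 1111111110 (10 bits)
  1 -> 10 (2 bits)
  1 -> 10 (2 bits)
Total length = 10 + 2 + 2 = 14 bits.

Unary([9, 1, 1]) = 11111111101010 (14 bits)


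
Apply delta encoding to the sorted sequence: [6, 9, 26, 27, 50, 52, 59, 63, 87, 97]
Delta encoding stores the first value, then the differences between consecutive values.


First value: 6
Deltas:
  9 - 6 = 3
  26 - 9 = 17
  27 - 26 = 1
  50 - 27 = 23
  52 - 50 = 2
  59 - 52 = 7
  63 - 59 = 4
  87 - 63 = 24
  97 - 87 = 10


Delta encoded: [6, 3, 17, 1, 23, 2, 7, 4, 24, 10]


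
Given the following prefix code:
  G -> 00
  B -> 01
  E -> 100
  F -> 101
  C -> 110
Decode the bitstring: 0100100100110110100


Decoding step by step:
Bits 01 -> B
Bits 00 -> G
Bits 100 -> E
Bits 100 -> E
Bits 110 -> C
Bits 110 -> C
Bits 100 -> E


Decoded message: BGEECCE


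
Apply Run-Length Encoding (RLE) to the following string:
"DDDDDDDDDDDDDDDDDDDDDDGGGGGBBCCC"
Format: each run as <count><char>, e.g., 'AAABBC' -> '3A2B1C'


Scanning runs left to right:
  i=0: run of 'D' x 22 -> '22D'
  i=22: run of 'G' x 5 -> '5G'
  i=27: run of 'B' x 2 -> '2B'
  i=29: run of 'C' x 3 -> '3C'

RLE = 22D5G2B3C


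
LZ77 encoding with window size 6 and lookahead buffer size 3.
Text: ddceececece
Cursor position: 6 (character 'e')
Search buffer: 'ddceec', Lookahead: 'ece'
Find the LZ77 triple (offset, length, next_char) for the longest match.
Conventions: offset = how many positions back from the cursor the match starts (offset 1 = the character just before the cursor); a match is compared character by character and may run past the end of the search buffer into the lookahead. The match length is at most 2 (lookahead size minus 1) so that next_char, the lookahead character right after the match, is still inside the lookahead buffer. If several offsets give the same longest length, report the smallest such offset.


Try each offset into the search buffer:
  offset=1 (pos 5, char 'c'): match length 0
  offset=2 (pos 4, char 'e'): match length 2
  offset=3 (pos 3, char 'e'): match length 1
  offset=4 (pos 2, char 'c'): match length 0
  offset=5 (pos 1, char 'd'): match length 0
  offset=6 (pos 0, char 'd'): match length 0
Longest match has length 2 at offset 2.
next_char = character at position 6 + 2 = 8 -> 'e'

Best match: offset=2, length=2 (matching 'ec' starting at position 4)
LZ77 triple: (2, 2, 'e')


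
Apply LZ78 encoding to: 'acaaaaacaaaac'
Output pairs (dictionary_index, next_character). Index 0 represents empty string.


LZ78 encoding steps:
Dictionary: {0: ''}
Step 1: w='' (idx 0), next='a' -> output (0, 'a'), add 'a' as idx 1
Step 2: w='' (idx 0), next='c' -> output (0, 'c'), add 'c' as idx 2
Step 3: w='a' (idx 1), next='a' -> output (1, 'a'), add 'aa' as idx 3
Step 4: w='aa' (idx 3), next='a' -> output (3, 'a'), add 'aaa' as idx 4
Step 5: w='c' (idx 2), next='a' -> output (2, 'a'), add 'ca' as idx 5
Step 6: w='aaa' (idx 4), next='c' -> output (4, 'c'), add 'aaac' as idx 6


Encoded: [(0, 'a'), (0, 'c'), (1, 'a'), (3, 'a'), (2, 'a'), (4, 'c')]


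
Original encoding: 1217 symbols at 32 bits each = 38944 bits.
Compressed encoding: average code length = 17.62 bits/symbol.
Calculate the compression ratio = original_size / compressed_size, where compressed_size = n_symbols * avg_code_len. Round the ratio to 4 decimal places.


original_size = n_symbols * orig_bits = 1217 * 32 = 38944 bits
compressed_size = n_symbols * avg_code_len = 1217 * 17.62 = 21443.54 bits
ratio = original_size / compressed_size = 38944 / 21443.54 = 1.8161

Compression ratio = 1.8161


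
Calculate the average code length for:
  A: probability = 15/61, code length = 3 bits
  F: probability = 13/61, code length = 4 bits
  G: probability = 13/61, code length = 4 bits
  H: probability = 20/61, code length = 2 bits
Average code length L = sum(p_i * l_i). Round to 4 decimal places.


Weighted contributions p_i * l_i:
  A: (15/61) * 3 = 45/61
  F: (13/61) * 4 = 52/61
  G: (13/61) * 4 = 52/61
  H: (20/61) * 2 = 40/61
Sum = (45 + 52 + 52 + 40)/61 = 189/61

L = 189/61 = 3.0984 bits/symbol


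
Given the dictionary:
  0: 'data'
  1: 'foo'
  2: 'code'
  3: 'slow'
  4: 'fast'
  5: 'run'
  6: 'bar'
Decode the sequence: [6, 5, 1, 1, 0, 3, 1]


Look up each index in the dictionary:
  6 -> 'bar'
  5 -> 'run'
  1 -> 'foo'
  1 -> 'foo'
  0 -> 'data'
  3 -> 'slow'
  1 -> 'foo'

Decoded: "bar run foo foo data slow foo"


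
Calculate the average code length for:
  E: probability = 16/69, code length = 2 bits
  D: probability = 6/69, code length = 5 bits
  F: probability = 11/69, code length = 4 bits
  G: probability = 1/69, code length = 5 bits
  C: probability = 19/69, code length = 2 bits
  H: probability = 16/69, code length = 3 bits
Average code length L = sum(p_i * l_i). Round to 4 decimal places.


Weighted contributions p_i * l_i:
  E: (16/69) * 2 = 32/69
  D: (6/69) * 5 = 30/69
  F: (11/69) * 4 = 44/69
  G: (1/69) * 5 = 5/69
  C: (19/69) * 2 = 38/69
  H: (16/69) * 3 = 48/69
Sum = (32 + 30 + 44 + 5 + 38 + 48)/69 = 197/69

L = 197/69 = 2.8551 bits/symbol


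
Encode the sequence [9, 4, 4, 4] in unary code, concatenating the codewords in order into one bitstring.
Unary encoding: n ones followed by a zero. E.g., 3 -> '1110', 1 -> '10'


Encode each number as n ones followed by a terminating 0:
  9 -> 1111111110 (10 bits)
  4 -> 11110 (5 bits)
  4 -> 11110 (5 bits)
  4 -> 11110 (5 bits)
Total length = 10 + 5 + 5 + 5 = 25 bits.

Unary([9, 4, 4, 4]) = 1111111110111101111011110 (25 bits)


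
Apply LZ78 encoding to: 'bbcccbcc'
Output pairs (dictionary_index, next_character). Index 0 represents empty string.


LZ78 encoding steps:
Dictionary: {0: ''}
Step 1: w='' (idx 0), next='b' -> output (0, 'b'), add 'b' as idx 1
Step 2: w='b' (idx 1), next='c' -> output (1, 'c'), add 'bc' as idx 2
Step 3: w='' (idx 0), next='c' -> output (0, 'c'), add 'c' as idx 3
Step 4: w='c' (idx 3), next='b' -> output (3, 'b'), add 'cb' as idx 4
Step 5: w='c' (idx 3), next='c' -> output (3, 'c'), add 'cc' as idx 5


Encoded: [(0, 'b'), (1, 'c'), (0, 'c'), (3, 'b'), (3, 'c')]


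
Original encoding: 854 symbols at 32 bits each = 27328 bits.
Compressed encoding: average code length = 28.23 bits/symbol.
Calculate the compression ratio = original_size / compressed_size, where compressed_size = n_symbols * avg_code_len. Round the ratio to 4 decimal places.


original_size = n_symbols * orig_bits = 854 * 32 = 27328 bits
compressed_size = n_symbols * avg_code_len = 854 * 28.23 = 24108.42 bits
ratio = original_size / compressed_size = 27328 / 24108.42 = 1.1335

Compression ratio = 1.1335


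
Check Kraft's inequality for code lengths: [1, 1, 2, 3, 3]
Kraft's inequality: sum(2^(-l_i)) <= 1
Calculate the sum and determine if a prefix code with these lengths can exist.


Sum = 2^(-1) + 2^(-1) + 2^(-2) + 2^(-3) + 2^(-3)
    = 0.5 + 0.5 + 0.25 + 0.125 + 0.125
    = 12/8 = 1.5
Since 1.5 > 1, Kraft's inequality is NOT satisfied.
A prefix code with these lengths CANNOT exist.

Kraft sum = 1.5. Not satisfied.


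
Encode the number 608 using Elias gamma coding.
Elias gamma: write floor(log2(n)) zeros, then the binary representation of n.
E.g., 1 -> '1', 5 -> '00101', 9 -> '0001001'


num_bits = floor(log2(608)) + 1 = 10
leading_zeros = num_bits - 1 = 9
binary(608) = 1001100000

Elias gamma(608) = '000000000' + '1001100000' = 0000000001001100000 (19 bits)


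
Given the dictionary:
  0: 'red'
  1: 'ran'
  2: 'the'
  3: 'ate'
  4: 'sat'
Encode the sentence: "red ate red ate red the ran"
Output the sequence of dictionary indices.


Look up each word in the dictionary:
  'red' -> 0
  'ate' -> 3
  'red' -> 0
  'ate' -> 3
  'red' -> 0
  'the' -> 2
  'ran' -> 1

Encoded: [0, 3, 0, 3, 0, 2, 1]


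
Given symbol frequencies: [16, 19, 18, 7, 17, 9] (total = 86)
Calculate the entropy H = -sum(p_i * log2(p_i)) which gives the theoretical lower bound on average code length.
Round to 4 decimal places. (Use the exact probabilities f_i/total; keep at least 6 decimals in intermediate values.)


Per-symbol terms -p_i * log2(p_i) with p_i = f_i/86:
  p = 16/86 = 0.186047: log2(p) = -2.426265, -p*log2(p) = 0.451398
  p = 19/86 = 0.220930: log2(p) = -2.178337, -p*log2(p) = 0.481261
  p = 18/86 = 0.209302: log2(p) = -2.256340, -p*log2(p) = 0.472257
  p = 7/86 = 0.081395: log2(p) = -3.618910, -p*log2(p) = 0.294562
  p = 17/86 = 0.197674: log2(p) = -2.338802, -p*log2(p) = 0.462321
  p = 9/86 = 0.104651: log2(p) = -3.256340, -p*log2(p) = 0.340780
H = 0.451398 + 0.481261 + 0.472257 + 0.294562 + 0.462321 + 0.340780 = 2.502579

H = 2.5026 bits/symbol


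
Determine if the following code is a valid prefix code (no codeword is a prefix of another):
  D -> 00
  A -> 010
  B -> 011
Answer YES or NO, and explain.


Checking each pair (does one codeword prefix another?):
  D='00' vs A='010': no prefix
  D='00' vs B='011': no prefix
  A='010' vs D='00': no prefix
  A='010' vs B='011': no prefix
  B='011' vs D='00': no prefix
  B='011' vs A='010': no prefix
No violation found over all pairs.

YES -- this is a valid prefix code. No codeword is a prefix of any other codeword.


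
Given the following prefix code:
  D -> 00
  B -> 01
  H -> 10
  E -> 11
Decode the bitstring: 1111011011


Decoding step by step:
Bits 11 -> E
Bits 11 -> E
Bits 01 -> B
Bits 10 -> H
Bits 11 -> E


Decoded message: EEBHE


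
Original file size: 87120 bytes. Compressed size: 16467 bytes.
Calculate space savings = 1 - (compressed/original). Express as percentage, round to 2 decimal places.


ratio = compressed/original = 16467/87120 = 0.189015
savings = 1 - ratio = 1 - 0.189015 = 0.810985
as a percentage: 0.810985 * 100 = 81.1%

Space savings = 1 - 16467/87120 = 81.1%


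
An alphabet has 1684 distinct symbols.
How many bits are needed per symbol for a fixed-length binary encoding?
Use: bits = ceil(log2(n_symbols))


log2(1684) = 10.7177
Bracket: 2^10 = 1024 < 1684 <= 2^11 = 2048
So ceil(log2(1684)) = 11

bits = ceil(log2(1684)) = ceil(10.7177) = 11 bits


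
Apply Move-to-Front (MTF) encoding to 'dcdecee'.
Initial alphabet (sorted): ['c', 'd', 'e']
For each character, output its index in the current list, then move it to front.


MTF encoding:
'd': index 1 in ['c', 'd', 'e'] -> ['d', 'c', 'e']
'c': index 1 in ['d', 'c', 'e'] -> ['c', 'd', 'e']
'd': index 1 in ['c', 'd', 'e'] -> ['d', 'c', 'e']
'e': index 2 in ['d', 'c', 'e'] -> ['e', 'd', 'c']
'c': index 2 in ['e', 'd', 'c'] -> ['c', 'e', 'd']
'e': index 1 in ['c', 'e', 'd'] -> ['e', 'c', 'd']
'e': index 0 in ['e', 'c', 'd'] -> ['e', 'c', 'd']


Output: [1, 1, 1, 2, 2, 1, 0]


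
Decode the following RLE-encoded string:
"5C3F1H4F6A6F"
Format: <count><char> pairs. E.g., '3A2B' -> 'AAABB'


Expanding each <count><char> pair:
  5C -> 'CCCCC'
  3F -> 'FFF'
  1H -> 'H'
  4F -> 'FFFF'
  6A -> 'AAAAAA'
  6F -> 'FFFFFF'

Decoded = CCCCCFFFHFFFFAAAAAAFFFFFF


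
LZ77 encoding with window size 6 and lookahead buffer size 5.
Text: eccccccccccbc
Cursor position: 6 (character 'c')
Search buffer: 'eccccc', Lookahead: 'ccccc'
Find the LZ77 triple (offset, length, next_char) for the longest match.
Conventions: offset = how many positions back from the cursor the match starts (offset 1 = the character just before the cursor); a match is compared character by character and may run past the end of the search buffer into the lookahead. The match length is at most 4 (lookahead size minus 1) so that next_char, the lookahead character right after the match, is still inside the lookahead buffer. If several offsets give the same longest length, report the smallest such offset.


Try each offset into the search buffer:
  offset=1 (pos 5, char 'c'): match length 4
  offset=2 (pos 4, char 'c'): match length 4
  offset=3 (pos 3, char 'c'): match length 4
  offset=4 (pos 2, char 'c'): match length 4
  offset=5 (pos 1, char 'c'): match length 4
  offset=6 (pos 0, char 'e'): match length 0
Longest match has length 4, found at offsets 1, 2, 3, 4, 5; take the smallest, offset 1.
next_char = character at position 6 + 4 = 10 -> 'c'

Best match: offset=1, length=4 (matching 'cccc' starting at position 5)
LZ77 triple: (1, 4, 'c')


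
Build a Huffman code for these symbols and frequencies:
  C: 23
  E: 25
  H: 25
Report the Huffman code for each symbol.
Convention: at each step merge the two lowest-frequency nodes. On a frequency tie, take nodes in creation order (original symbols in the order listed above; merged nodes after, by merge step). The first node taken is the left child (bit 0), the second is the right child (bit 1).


Huffman tree construction:
Step 1: Merge C(23) + E(25) = 48
Step 2: Merge H(25) + (C+E)(48) = 73
Read each symbol's code off the tree from the root (left child = 0, right child = 1).

Codes:
  C: 10 (length 2)
  E: 11 (length 2)
  H: 0 (length 1)
Average code length: 121/73 = 1.6575 bits/symbol


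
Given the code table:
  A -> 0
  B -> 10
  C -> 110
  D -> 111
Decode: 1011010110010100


Decoding:
10 -> B
110 -> C
10 -> B
110 -> C
0 -> A
10 -> B
10 -> B
0 -> A


Result: BCBCABBA


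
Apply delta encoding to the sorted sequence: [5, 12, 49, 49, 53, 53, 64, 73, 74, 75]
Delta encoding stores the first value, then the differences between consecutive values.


First value: 5
Deltas:
  12 - 5 = 7
  49 - 12 = 37
  49 - 49 = 0
  53 - 49 = 4
  53 - 53 = 0
  64 - 53 = 11
  73 - 64 = 9
  74 - 73 = 1
  75 - 74 = 1


Delta encoded: [5, 7, 37, 0, 4, 0, 11, 9, 1, 1]


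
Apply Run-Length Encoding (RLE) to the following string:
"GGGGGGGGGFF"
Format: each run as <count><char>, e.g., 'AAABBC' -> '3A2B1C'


Scanning runs left to right:
  i=0: run of 'G' x 9 -> '9G'
  i=9: run of 'F' x 2 -> '2F'

RLE = 9G2F


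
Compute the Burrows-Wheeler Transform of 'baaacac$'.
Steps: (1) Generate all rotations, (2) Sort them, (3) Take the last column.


Rotations (sorted):
  0: $baaacac -> last char: c
  1: aaacac$b -> last char: b
  2: aacac$ba -> last char: a
  3: ac$baaac -> last char: c
  4: acac$baa -> last char: a
  5: baaacac$ -> last char: $
  6: c$baaaca -> last char: a
  7: cac$baaa -> last char: a


BWT = cbaca$aa


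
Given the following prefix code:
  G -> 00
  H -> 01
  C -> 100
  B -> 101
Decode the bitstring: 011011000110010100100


Decoding step by step:
Bits 01 -> H
Bits 101 -> B
Bits 100 -> C
Bits 01 -> H
Bits 100 -> C
Bits 101 -> B
Bits 00 -> G
Bits 100 -> C


Decoded message: HBCHCBGC


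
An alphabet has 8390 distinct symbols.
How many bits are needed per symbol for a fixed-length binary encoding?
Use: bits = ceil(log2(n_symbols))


log2(8390) = 13.0345
Bracket: 2^13 = 8192 < 8390 <= 2^14 = 16384
So ceil(log2(8390)) = 14

bits = ceil(log2(8390)) = ceil(13.0345) = 14 bits


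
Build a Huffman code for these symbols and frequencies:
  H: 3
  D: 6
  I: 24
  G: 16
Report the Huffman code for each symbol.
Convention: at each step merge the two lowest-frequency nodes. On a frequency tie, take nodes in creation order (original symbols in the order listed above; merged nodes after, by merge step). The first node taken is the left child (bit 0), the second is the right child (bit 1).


Huffman tree construction:
Step 1: Merge H(3) + D(6) = 9
Step 2: Merge (H+D)(9) + G(16) = 25
Step 3: Merge I(24) + ((H+D)+G)(25) = 49
Read each symbol's code off the tree from the root (left child = 0, right child = 1).

Codes:
  H: 100 (length 3)
  D: 101 (length 3)
  I: 0 (length 1)
  G: 11 (length 2)
Average code length: 83/49 = 1.6939 bits/symbol


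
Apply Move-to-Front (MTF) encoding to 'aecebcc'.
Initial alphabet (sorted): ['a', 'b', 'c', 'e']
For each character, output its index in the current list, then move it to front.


MTF encoding:
'a': index 0 in ['a', 'b', 'c', 'e'] -> ['a', 'b', 'c', 'e']
'e': index 3 in ['a', 'b', 'c', 'e'] -> ['e', 'a', 'b', 'c']
'c': index 3 in ['e', 'a', 'b', 'c'] -> ['c', 'e', 'a', 'b']
'e': index 1 in ['c', 'e', 'a', 'b'] -> ['e', 'c', 'a', 'b']
'b': index 3 in ['e', 'c', 'a', 'b'] -> ['b', 'e', 'c', 'a']
'c': index 2 in ['b', 'e', 'c', 'a'] -> ['c', 'b', 'e', 'a']
'c': index 0 in ['c', 'b', 'e', 'a'] -> ['c', 'b', 'e', 'a']


Output: [0, 3, 3, 1, 3, 2, 0]


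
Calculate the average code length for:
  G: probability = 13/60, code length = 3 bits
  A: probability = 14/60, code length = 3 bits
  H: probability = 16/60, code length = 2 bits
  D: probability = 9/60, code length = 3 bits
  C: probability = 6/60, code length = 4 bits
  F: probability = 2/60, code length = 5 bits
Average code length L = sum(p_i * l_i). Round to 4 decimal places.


Weighted contributions p_i * l_i:
  G: (13/60) * 3 = 39/60
  A: (14/60) * 3 = 42/60
  H: (16/60) * 2 = 32/60
  D: (9/60) * 3 = 27/60
  C: (6/60) * 4 = 24/60
  F: (2/60) * 5 = 10/60
Sum = (39 + 42 + 32 + 27 + 24 + 10)/60 = 174/60

L = 174/60 = 2.9000 bits/symbol


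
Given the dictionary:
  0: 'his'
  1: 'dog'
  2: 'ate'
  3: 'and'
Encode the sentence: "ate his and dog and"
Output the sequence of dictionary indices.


Look up each word in the dictionary:
  'ate' -> 2
  'his' -> 0
  'and' -> 3
  'dog' -> 1
  'and' -> 3

Encoded: [2, 0, 3, 1, 3]


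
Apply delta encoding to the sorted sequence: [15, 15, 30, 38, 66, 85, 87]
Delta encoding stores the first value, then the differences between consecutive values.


First value: 15
Deltas:
  15 - 15 = 0
  30 - 15 = 15
  38 - 30 = 8
  66 - 38 = 28
  85 - 66 = 19
  87 - 85 = 2


Delta encoded: [15, 0, 15, 8, 28, 19, 2]


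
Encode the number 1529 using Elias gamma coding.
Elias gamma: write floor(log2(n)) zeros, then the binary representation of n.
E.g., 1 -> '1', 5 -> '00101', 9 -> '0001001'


num_bits = floor(log2(1529)) + 1 = 11
leading_zeros = num_bits - 1 = 10
binary(1529) = 10111111001

Elias gamma(1529) = '0000000000' + '10111111001' = 000000000010111111001 (21 bits)


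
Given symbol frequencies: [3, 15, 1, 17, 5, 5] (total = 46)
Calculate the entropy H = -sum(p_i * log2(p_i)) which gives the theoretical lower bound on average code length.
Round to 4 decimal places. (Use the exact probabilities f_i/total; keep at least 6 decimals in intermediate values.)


Per-symbol terms -p_i * log2(p_i) with p_i = f_i/46:
  p = 3/46 = 0.065217: log2(p) = -3.938599, -p*log2(p) = 0.256865
  p = 15/46 = 0.326087: log2(p) = -1.616671, -p*log2(p) = 0.527175
  p = 1/46 = 0.021739: log2(p) = -5.523562, -p*log2(p) = 0.120077
  p = 17/46 = 0.369565: log2(p) = -1.436099, -p*log2(p) = 0.530732
  p = 5/46 = 0.108696: log2(p) = -3.201634, -p*log2(p) = 0.348004
  p = 5/46 = 0.108696: log2(p) = -3.201634, -p*log2(p) = 0.348004
H = 0.256865 + 0.527175 + 0.120077 + 0.530732 + 0.348004 + 0.348004 = 2.130857

H = 2.1309 bits/symbol


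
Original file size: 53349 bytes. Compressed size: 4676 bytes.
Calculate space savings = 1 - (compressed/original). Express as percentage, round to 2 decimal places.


ratio = compressed/original = 4676/53349 = 0.087649
savings = 1 - ratio = 1 - 0.087649 = 0.912351
as a percentage: 0.912351 * 100 = 91.24%

Space savings = 1 - 4676/53349 = 91.24%


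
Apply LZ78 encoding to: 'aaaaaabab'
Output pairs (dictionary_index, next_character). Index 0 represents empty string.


LZ78 encoding steps:
Dictionary: {0: ''}
Step 1: w='' (idx 0), next='a' -> output (0, 'a'), add 'a' as idx 1
Step 2: w='a' (idx 1), next='a' -> output (1, 'a'), add 'aa' as idx 2
Step 3: w='aa' (idx 2), next='a' -> output (2, 'a'), add 'aaa' as idx 3
Step 4: w='' (idx 0), next='b' -> output (0, 'b'), add 'b' as idx 4
Step 5: w='a' (idx 1), next='b' -> output (1, 'b'), add 'ab' as idx 5


Encoded: [(0, 'a'), (1, 'a'), (2, 'a'), (0, 'b'), (1, 'b')]


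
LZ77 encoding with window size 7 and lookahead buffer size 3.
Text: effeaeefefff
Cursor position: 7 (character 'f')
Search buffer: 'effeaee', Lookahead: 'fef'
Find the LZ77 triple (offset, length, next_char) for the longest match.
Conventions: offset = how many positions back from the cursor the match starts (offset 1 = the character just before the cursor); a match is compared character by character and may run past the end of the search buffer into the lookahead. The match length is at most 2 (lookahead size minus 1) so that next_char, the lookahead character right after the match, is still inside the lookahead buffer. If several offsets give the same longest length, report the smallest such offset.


Try each offset into the search buffer:
  offset=1 (pos 6, char 'e'): match length 0
  offset=2 (pos 5, char 'e'): match length 0
  offset=3 (pos 4, char 'a'): match length 0
  offset=4 (pos 3, char 'e'): match length 0
  offset=5 (pos 2, char 'f'): match length 2
  offset=6 (pos 1, char 'f'): match length 1
  offset=7 (pos 0, char 'e'): match length 0
Longest match has length 2 at offset 5.
next_char = character at position 7 + 2 = 9 -> 'f'

Best match: offset=5, length=2 (matching 'fe' starting at position 2)
LZ77 triple: (5, 2, 'f')


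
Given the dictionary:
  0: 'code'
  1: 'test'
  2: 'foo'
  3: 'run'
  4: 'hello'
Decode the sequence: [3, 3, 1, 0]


Look up each index in the dictionary:
  3 -> 'run'
  3 -> 'run'
  1 -> 'test'
  0 -> 'code'

Decoded: "run run test code"


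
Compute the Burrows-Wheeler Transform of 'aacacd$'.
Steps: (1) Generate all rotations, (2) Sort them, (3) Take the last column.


Rotations (sorted):
  0: $aacacd -> last char: d
  1: aacacd$ -> last char: $
  2: acacd$a -> last char: a
  3: acd$aac -> last char: c
  4: cacd$aa -> last char: a
  5: cd$aaca -> last char: a
  6: d$aacac -> last char: c


BWT = d$acaac


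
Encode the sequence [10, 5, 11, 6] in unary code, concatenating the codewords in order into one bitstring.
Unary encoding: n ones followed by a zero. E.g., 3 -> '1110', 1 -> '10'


Encode each number as n ones followed by a terminating 0:
  10 -> 11111111110 (11 bits)
  5 -> 111110 (6 bits)
  11 -> 111111111110 (12 bits)
  6 -> 1111110 (7 bits)
Total length = 11 + 6 + 12 + 7 = 36 bits.

Unary([10, 5, 11, 6]) = 111111111101111101111111111101111110 (36 bits)


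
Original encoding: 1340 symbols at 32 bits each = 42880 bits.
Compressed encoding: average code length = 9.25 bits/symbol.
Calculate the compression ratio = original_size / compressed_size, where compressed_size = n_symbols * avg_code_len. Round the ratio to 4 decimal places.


original_size = n_symbols * orig_bits = 1340 * 32 = 42880 bits
compressed_size = n_symbols * avg_code_len = 1340 * 9.25 = 12395.0 bits
ratio = original_size / compressed_size = 42880 / 12395.0 = 3.4595

Compression ratio = 3.4595


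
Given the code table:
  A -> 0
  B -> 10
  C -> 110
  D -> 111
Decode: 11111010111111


Decoding:
111 -> D
110 -> C
10 -> B
111 -> D
111 -> D


Result: DCBDD


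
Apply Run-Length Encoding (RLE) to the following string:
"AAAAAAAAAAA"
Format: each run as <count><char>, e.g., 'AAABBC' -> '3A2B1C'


Scanning runs left to right:
  i=0: run of 'A' x 11 -> '11A'

RLE = 11A


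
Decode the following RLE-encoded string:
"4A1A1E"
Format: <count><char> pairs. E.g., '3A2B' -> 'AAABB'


Expanding each <count><char> pair:
  4A -> 'AAAA'
  1A -> 'A'
  1E -> 'E'

Decoded = AAAAAE


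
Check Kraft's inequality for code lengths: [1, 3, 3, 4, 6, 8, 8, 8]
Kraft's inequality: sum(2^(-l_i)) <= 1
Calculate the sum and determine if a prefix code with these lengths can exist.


Sum = 2^(-1) + 2^(-3) + 2^(-3) + 2^(-4) + 2^(-6) + 2^(-8) + 2^(-8) + 2^(-8)
    = 0.5 + 0.125 + 0.125 + 0.0625 + 0.015625 + 0.00390625 + 0.00390625 + 0.00390625
    = 215/256 = 0.83984375
Since 0.83984375 <= 1, Kraft's inequality IS satisfied.
A prefix code with these lengths CAN exist.

Kraft sum = 0.83984375. Satisfied.


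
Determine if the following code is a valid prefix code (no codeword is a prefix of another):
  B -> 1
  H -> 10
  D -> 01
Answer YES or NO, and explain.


Checking each pair (does one codeword prefix another?):
  B='1' vs H='10': prefix -- VIOLATION

NO -- this is NOT a valid prefix code. B (1) is a prefix of H (10).


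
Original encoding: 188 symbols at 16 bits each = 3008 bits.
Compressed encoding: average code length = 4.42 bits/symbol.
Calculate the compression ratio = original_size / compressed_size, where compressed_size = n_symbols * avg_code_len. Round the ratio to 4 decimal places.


original_size = n_symbols * orig_bits = 188 * 16 = 3008 bits
compressed_size = n_symbols * avg_code_len = 188 * 4.42 = 830.96 bits
ratio = original_size / compressed_size = 3008 / 830.96 = 3.6199

Compression ratio = 3.6199


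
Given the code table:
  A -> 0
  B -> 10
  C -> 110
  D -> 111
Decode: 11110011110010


Decoding:
111 -> D
10 -> B
0 -> A
111 -> D
10 -> B
0 -> A
10 -> B


Result: DBADBAB
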